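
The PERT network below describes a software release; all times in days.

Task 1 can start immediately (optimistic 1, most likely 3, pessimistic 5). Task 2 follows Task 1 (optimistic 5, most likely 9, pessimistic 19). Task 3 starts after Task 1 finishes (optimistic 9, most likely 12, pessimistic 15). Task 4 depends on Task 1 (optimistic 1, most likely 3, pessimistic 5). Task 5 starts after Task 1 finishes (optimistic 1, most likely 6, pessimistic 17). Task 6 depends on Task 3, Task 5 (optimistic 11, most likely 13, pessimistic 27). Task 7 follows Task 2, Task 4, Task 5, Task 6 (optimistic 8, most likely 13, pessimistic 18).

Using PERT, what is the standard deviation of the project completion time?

3.37 days

te_Task 1 = (1 + 4·3 + 5)/6 = 18/6 = 3; σ²_Task 1 = ((5−1)/6)² = 0.444
te_Task 2 = (5 + 4·9 + 19)/6 = 60/6 = 10; σ²_Task 2 = ((19−5)/6)² = 5.444
te_Task 3 = (9 + 4·12 + 15)/6 = 72/6 = 12; σ²_Task 3 = ((15−9)/6)² = 1.000
te_Task 4 = (1 + 4·3 + 5)/6 = 18/6 = 3; σ²_Task 4 = ((5−1)/6)² = 0.444
te_Task 5 = (1 + 4·6 + 17)/6 = 42/6 = 7; σ²_Task 5 = ((17−1)/6)² = 7.111
te_Task 6 = (11 + 4·13 + 27)/6 = 90/6 = 15; σ²_Task 6 = ((27−11)/6)² = 7.111
te_Task 7 = (8 + 4·13 + 18)/6 = 78/6 = 13; σ²_Task 7 = ((18−8)/6)² = 2.778

Forward pass:
ES_Task 1 = 0; EF_Task 1 = 3
ES_Task 2 = 3; EF_Task 2 = 3+10 = 13
ES_Task 3 = 3; EF_Task 3 = 3+12 = 15
ES_Task 4 = 3; EF_Task 4 = 3+3 = 6
ES_Task 5 = 3; EF_Task 5 = 3+7 = 10
ES_Task 6 = max(EF_Task 3=15, EF_Task 5=10) = 15; EF_Task 6 = 15+15 = 30
ES_Task 7 = max(EF_Task 2=13, EF_Task 4=6, EF_Task 5=10, EF_Task 6=30) = 30; EF_Task 7 = 30+13 = 43
Expected project duration μ = 43 days. Critical path: Task 1 → Task 3 → Task 6 → Task 7.

Variance along critical path = 0.444 + 1.000 + 7.111 + 2.778 = 11.333
σ = √11.333 = 3.367 days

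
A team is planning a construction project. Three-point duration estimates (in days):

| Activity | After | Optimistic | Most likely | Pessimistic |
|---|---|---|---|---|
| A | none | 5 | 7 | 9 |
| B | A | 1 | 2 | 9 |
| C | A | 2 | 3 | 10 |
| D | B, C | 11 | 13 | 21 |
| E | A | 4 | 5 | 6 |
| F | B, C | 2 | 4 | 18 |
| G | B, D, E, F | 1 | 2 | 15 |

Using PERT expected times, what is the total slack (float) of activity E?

te_A = (5 + 4·7 + 9)/6 = 42/6 = 7
te_B = (1 + 4·2 + 9)/6 = 18/6 = 3
te_C = (2 + 4·3 + 10)/6 = 24/6 = 4
te_D = (11 + 4·13 + 21)/6 = 84/6 = 14
te_E = (4 + 4·5 + 6)/6 = 30/6 = 5
te_F = (2 + 4·4 + 18)/6 = 36/6 = 6
te_G = (1 + 4·2 + 15)/6 = 24/6 = 4

Forward pass:
ES_A = 0; EF_A = 7
ES_B = 7; EF_B = 7+3 = 10
ES_C = 7; EF_C = 7+4 = 11
ES_D = max(EF_B=10, EF_C=11) = 11; EF_D = 11+14 = 25
ES_E = 7; EF_E = 7+5 = 12
ES_F = max(EF_B=10, EF_C=11) = 11; EF_F = 11+6 = 17
ES_G = max(EF_B=10, EF_D=25, EF_E=12, EF_F=17) = 25; EF_G = 25+4 = 29
Expected project duration μ = 29 days. Critical path: A → C → D → G.

Backward pass:
LF_G = 29; LS_G = 29−4 = 25
LF_F = LS_G = 25; LS_F = 25−6 = 19
LF_E = LS_G = 25; LS_E = 25−5 = 20
LF_D = LS_G = 25; LS_D = 25−14 = 11
LF_C = min(LS_D=11, LS_F=19) = 11; LS_C = 11−4 = 7
LF_B = min(LS_D=11, LS_F=19, LS_G=25) = 11; LS_B = 11−3 = 8
LF_A = min(LS_B=8, LS_C=7, LS_E=20) = 7; LS_A = 7−7 = 0
Slack_E = LS_E − ES_E = 20 − 7 = 13

13 days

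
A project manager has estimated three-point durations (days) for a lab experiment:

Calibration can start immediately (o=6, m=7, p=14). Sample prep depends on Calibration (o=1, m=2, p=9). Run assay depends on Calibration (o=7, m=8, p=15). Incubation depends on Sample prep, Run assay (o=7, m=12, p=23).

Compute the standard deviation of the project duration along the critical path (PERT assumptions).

te_Calibration = (6 + 4·7 + 14)/6 = 48/6 = 8; σ²_Calibration = ((14−6)/6)² = 1.778
te_Sample prep = (1 + 4·2 + 9)/6 = 18/6 = 3; σ²_Sample prep = ((9−1)/6)² = 1.778
te_Run assay = (7 + 4·8 + 15)/6 = 54/6 = 9; σ²_Run assay = ((15−7)/6)² = 1.778
te_Incubation = (7 + 4·12 + 23)/6 = 78/6 = 13; σ²_Incubation = ((23−7)/6)² = 7.111

Forward pass:
ES_Calibration = 0; EF_Calibration = 8
ES_Sample prep = 8; EF_Sample prep = 8+3 = 11
ES_Run assay = 8; EF_Run assay = 8+9 = 17
ES_Incubation = max(EF_Sample prep=11, EF_Run assay=17) = 17; EF_Incubation = 17+13 = 30
Expected project duration μ = 30 days. Critical path: Calibration → Run assay → Incubation.

Variance along critical path = 1.778 + 1.778 + 7.111 = 10.667
σ = √10.667 = 3.266 days

3.27 days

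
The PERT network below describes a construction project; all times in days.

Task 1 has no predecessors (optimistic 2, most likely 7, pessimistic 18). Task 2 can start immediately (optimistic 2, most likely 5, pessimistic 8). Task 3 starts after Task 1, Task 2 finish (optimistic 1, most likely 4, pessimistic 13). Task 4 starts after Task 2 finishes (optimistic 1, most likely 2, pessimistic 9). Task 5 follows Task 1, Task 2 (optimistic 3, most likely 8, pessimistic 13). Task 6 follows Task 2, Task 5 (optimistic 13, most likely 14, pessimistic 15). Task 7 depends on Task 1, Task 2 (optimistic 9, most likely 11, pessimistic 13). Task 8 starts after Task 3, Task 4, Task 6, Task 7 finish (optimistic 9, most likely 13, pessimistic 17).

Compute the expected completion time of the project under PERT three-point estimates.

43 days

te_Task 1 = (2 + 4·7 + 18)/6 = 48/6 = 8
te_Task 2 = (2 + 4·5 + 8)/6 = 30/6 = 5
te_Task 3 = (1 + 4·4 + 13)/6 = 30/6 = 5
te_Task 4 = (1 + 4·2 + 9)/6 = 18/6 = 3
te_Task 5 = (3 + 4·8 + 13)/6 = 48/6 = 8
te_Task 6 = (13 + 4·14 + 15)/6 = 84/6 = 14
te_Task 7 = (9 + 4·11 + 13)/6 = 66/6 = 11
te_Task 8 = (9 + 4·13 + 17)/6 = 78/6 = 13

Forward pass:
ES_Task 1 = 0; EF_Task 1 = 8
ES_Task 2 = 0; EF_Task 2 = 5
ES_Task 3 = max(EF_Task 1=8, EF_Task 2=5) = 8; EF_Task 3 = 8+5 = 13
ES_Task 4 = 5; EF_Task 4 = 5+3 = 8
ES_Task 5 = max(EF_Task 1=8, EF_Task 2=5) = 8; EF_Task 5 = 8+8 = 16
ES_Task 6 = max(EF_Task 2=5, EF_Task 5=16) = 16; EF_Task 6 = 16+14 = 30
ES_Task 7 = max(EF_Task 1=8, EF_Task 2=5) = 8; EF_Task 7 = 8+11 = 19
ES_Task 8 = max(EF_Task 3=13, EF_Task 4=8, EF_Task 6=30, EF_Task 7=19) = 30; EF_Task 8 = 30+13 = 43
Expected project duration μ = 43 days. Critical path: Task 1 → Task 5 → Task 6 → Task 8.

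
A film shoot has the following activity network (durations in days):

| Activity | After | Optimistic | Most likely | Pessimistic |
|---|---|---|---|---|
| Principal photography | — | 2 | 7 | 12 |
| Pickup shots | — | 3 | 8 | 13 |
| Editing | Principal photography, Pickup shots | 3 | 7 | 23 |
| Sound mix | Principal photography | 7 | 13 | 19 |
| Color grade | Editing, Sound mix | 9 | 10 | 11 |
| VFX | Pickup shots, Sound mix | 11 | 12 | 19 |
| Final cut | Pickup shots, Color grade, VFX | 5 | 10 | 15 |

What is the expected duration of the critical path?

43 days

te_Principal photography = (2 + 4·7 + 12)/6 = 42/6 = 7
te_Pickup shots = (3 + 4·8 + 13)/6 = 48/6 = 8
te_Editing = (3 + 4·7 + 23)/6 = 54/6 = 9
te_Sound mix = (7 + 4·13 + 19)/6 = 78/6 = 13
te_Color grade = (9 + 4·10 + 11)/6 = 60/6 = 10
te_VFX = (11 + 4·12 + 19)/6 = 78/6 = 13
te_Final cut = (5 + 4·10 + 15)/6 = 60/6 = 10

Forward pass:
ES_Principal photography = 0; EF_Principal photography = 7
ES_Pickup shots = 0; EF_Pickup shots = 8
ES_Editing = max(EF_Principal photography=7, EF_Pickup shots=8) = 8; EF_Editing = 8+9 = 17
ES_Sound mix = 7; EF_Sound mix = 7+13 = 20
ES_Color grade = max(EF_Editing=17, EF_Sound mix=20) = 20; EF_Color grade = 20+10 = 30
ES_VFX = max(EF_Pickup shots=8, EF_Sound mix=20) = 20; EF_VFX = 20+13 = 33
ES_Final cut = max(EF_Pickup shots=8, EF_Color grade=30, EF_VFX=33) = 33; EF_Final cut = 33+10 = 43
Expected project duration μ = 43 days. Critical path: Principal photography → Sound mix → VFX → Final cut.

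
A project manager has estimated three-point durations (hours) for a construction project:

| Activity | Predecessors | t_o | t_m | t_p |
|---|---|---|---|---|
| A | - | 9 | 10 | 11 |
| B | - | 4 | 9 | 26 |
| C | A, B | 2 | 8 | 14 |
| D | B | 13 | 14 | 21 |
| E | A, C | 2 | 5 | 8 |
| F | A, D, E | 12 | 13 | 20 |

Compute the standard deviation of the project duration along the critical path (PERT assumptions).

te_A = (9 + 4·10 + 11)/6 = 60/6 = 10; σ²_A = ((11−9)/6)² = 0.111
te_B = (4 + 4·9 + 26)/6 = 66/6 = 11; σ²_B = ((26−4)/6)² = 13.444
te_C = (2 + 4·8 + 14)/6 = 48/6 = 8; σ²_C = ((14−2)/6)² = 4.000
te_D = (13 + 4·14 + 21)/6 = 90/6 = 15; σ²_D = ((21−13)/6)² = 1.778
te_E = (2 + 4·5 + 8)/6 = 30/6 = 5; σ²_E = ((8−2)/6)² = 1.000
te_F = (12 + 4·13 + 20)/6 = 84/6 = 14; σ²_F = ((20−12)/6)² = 1.778

Forward pass:
ES_A = 0; EF_A = 10
ES_B = 0; EF_B = 11
ES_C = max(EF_A=10, EF_B=11) = 11; EF_C = 11+8 = 19
ES_D = 11; EF_D = 11+15 = 26
ES_E = max(EF_A=10, EF_C=19) = 19; EF_E = 19+5 = 24
ES_F = max(EF_A=10, EF_D=26, EF_E=24) = 26; EF_F = 26+14 = 40
Expected project duration μ = 40 hours. Critical path: B → D → F.

Variance along critical path = 13.444 + 1.778 + 1.778 = 17.000
σ = √17.000 = 4.123 hours

4.12 hours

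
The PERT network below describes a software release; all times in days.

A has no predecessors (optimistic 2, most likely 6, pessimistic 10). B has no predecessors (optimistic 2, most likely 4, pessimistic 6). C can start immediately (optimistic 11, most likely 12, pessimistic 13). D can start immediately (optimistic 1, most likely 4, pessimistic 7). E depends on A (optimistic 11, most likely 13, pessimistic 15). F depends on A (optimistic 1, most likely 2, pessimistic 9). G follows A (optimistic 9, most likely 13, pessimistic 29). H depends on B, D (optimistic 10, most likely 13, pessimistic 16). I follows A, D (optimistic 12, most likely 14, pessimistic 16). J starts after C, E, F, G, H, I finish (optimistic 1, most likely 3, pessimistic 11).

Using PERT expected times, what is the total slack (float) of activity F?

te_A = (2 + 4·6 + 10)/6 = 36/6 = 6
te_B = (2 + 4·4 + 6)/6 = 24/6 = 4
te_C = (11 + 4·12 + 13)/6 = 72/6 = 12
te_D = (1 + 4·4 + 7)/6 = 24/6 = 4
te_E = (11 + 4·13 + 15)/6 = 78/6 = 13
te_F = (1 + 4·2 + 9)/6 = 18/6 = 3
te_G = (9 + 4·13 + 29)/6 = 90/6 = 15
te_H = (10 + 4·13 + 16)/6 = 78/6 = 13
te_I = (12 + 4·14 + 16)/6 = 84/6 = 14
te_J = (1 + 4·3 + 11)/6 = 24/6 = 4

Forward pass:
ES_A = 0; EF_A = 6
ES_B = 0; EF_B = 4
ES_C = 0; EF_C = 12
ES_D = 0; EF_D = 4
ES_E = 6; EF_E = 6+13 = 19
ES_F = 6; EF_F = 6+3 = 9
ES_G = 6; EF_G = 6+15 = 21
ES_H = max(EF_B=4, EF_D=4) = 4; EF_H = 4+13 = 17
ES_I = max(EF_A=6, EF_D=4) = 6; EF_I = 6+14 = 20
ES_J = max(EF_C=12, EF_E=19, EF_F=9, EF_G=21, EF_H=17, EF_I=20) = 21; EF_J = 21+4 = 25
Expected project duration μ = 25 days. Critical path: A → G → J.

Backward pass:
LF_J = 25; LS_J = 25−4 = 21
LF_I = LS_J = 21; LS_I = 21−14 = 7
LF_H = LS_J = 21; LS_H = 21−13 = 8
LF_G = LS_J = 21; LS_G = 21−15 = 6
LF_F = LS_J = 21; LS_F = 21−3 = 18
LF_E = LS_J = 21; LS_E = 21−13 = 8
LF_D = min(LS_H=8, LS_I=7) = 7; LS_D = 7−4 = 3
LF_C = LS_J = 21; LS_C = 21−12 = 9
LF_B = LS_H = 8; LS_B = 8−4 = 4
LF_A = min(LS_E=8, LS_F=18, LS_G=6, LS_I=7) = 6; LS_A = 6−6 = 0
Slack_F = LS_F − ES_F = 18 − 6 = 12

12 days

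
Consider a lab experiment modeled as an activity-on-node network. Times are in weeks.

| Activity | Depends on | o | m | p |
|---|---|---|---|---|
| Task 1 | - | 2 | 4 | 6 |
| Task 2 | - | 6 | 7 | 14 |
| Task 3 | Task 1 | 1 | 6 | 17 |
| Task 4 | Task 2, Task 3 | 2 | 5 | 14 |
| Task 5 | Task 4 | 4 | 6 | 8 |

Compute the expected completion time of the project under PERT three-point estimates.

te_Task 1 = (2 + 4·4 + 6)/6 = 24/6 = 4
te_Task 2 = (6 + 4·7 + 14)/6 = 48/6 = 8
te_Task 3 = (1 + 4·6 + 17)/6 = 42/6 = 7
te_Task 4 = (2 + 4·5 + 14)/6 = 36/6 = 6
te_Task 5 = (4 + 4·6 + 8)/6 = 36/6 = 6

Forward pass:
ES_Task 1 = 0; EF_Task 1 = 4
ES_Task 2 = 0; EF_Task 2 = 8
ES_Task 3 = 4; EF_Task 3 = 4+7 = 11
ES_Task 4 = max(EF_Task 2=8, EF_Task 3=11) = 11; EF_Task 4 = 11+6 = 17
ES_Task 5 = 17; EF_Task 5 = 17+6 = 23
Expected project duration μ = 23 weeks. Critical path: Task 1 → Task 3 → Task 4 → Task 5.

23 weeks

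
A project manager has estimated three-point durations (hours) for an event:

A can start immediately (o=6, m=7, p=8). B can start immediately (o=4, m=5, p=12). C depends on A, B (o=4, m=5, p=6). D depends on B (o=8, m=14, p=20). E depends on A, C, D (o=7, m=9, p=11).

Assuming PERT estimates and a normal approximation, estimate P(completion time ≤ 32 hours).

0.885

te_A = (6 + 4·7 + 8)/6 = 42/6 = 7; σ²_A = ((8−6)/6)² = 0.111
te_B = (4 + 4·5 + 12)/6 = 36/6 = 6; σ²_B = ((12−4)/6)² = 1.778
te_C = (4 + 4·5 + 6)/6 = 30/6 = 5; σ²_C = ((6−4)/6)² = 0.111
te_D = (8 + 4·14 + 20)/6 = 84/6 = 14; σ²_D = ((20−8)/6)² = 4.000
te_E = (7 + 4·9 + 11)/6 = 54/6 = 9; σ²_E = ((11−7)/6)² = 0.444

Forward pass:
ES_A = 0; EF_A = 7
ES_B = 0; EF_B = 6
ES_C = max(EF_A=7, EF_B=6) = 7; EF_C = 7+5 = 12
ES_D = 6; EF_D = 6+14 = 20
ES_E = max(EF_A=7, EF_C=12, EF_D=20) = 20; EF_E = 20+9 = 29
Expected project duration μ = 29 hours. Critical path: B → D → E.

Variance along critical path = 1.778 + 4.000 + 0.444 = 6.222; σ = √6.222 = 2.494 hours.
Z = (32 − 29) / 2.494 = 1.203
P(T ≤ 32) = Φ(1.203) ≈ 0.885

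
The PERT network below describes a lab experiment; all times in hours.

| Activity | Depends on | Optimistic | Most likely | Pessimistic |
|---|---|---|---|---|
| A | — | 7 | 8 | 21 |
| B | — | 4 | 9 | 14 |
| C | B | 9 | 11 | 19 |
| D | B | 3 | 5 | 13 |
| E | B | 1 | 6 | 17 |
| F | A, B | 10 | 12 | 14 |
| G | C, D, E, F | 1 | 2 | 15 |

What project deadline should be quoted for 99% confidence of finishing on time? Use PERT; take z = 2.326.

33.8 hours

te_A = (7 + 4·8 + 21)/6 = 60/6 = 10; σ²_A = ((21−7)/6)² = 5.444
te_B = (4 + 4·9 + 14)/6 = 54/6 = 9; σ²_B = ((14−4)/6)² = 2.778
te_C = (9 + 4·11 + 19)/6 = 72/6 = 12; σ²_C = ((19−9)/6)² = 2.778
te_D = (3 + 4·5 + 13)/6 = 36/6 = 6; σ²_D = ((13−3)/6)² = 2.778
te_E = (1 + 4·6 + 17)/6 = 42/6 = 7; σ²_E = ((17−1)/6)² = 7.111
te_F = (10 + 4·12 + 14)/6 = 72/6 = 12; σ²_F = ((14−10)/6)² = 0.444
te_G = (1 + 4·2 + 15)/6 = 24/6 = 4; σ²_G = ((15−1)/6)² = 5.444

Forward pass:
ES_A = 0; EF_A = 10
ES_B = 0; EF_B = 9
ES_C = 9; EF_C = 9+12 = 21
ES_D = 9; EF_D = 9+6 = 15
ES_E = 9; EF_E = 9+7 = 16
ES_F = max(EF_A=10, EF_B=9) = 10; EF_F = 10+12 = 22
ES_G = max(EF_C=21, EF_D=15, EF_E=16, EF_F=22) = 22; EF_G = 22+4 = 26
Expected project duration μ = 26 hours. Critical path: A → F → G.

Variance along critical path = 5.444 + 0.444 + 5.444 = 11.333; σ = 3.367 hours.
D = μ + z·σ = 26 + 2.326·3.367 = 33.8 hours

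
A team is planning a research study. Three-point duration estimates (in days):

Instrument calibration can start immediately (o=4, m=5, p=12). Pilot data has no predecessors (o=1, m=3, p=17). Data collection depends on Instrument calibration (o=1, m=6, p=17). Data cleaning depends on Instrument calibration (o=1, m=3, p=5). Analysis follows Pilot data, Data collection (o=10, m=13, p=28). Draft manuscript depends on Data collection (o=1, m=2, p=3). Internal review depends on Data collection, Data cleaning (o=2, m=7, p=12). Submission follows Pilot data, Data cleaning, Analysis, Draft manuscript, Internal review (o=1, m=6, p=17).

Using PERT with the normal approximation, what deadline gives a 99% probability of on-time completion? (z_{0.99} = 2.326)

te_Instrument calibration = (4 + 4·5 + 12)/6 = 36/6 = 6; σ²_Instrument calibration = ((12−4)/6)² = 1.778
te_Pilot data = (1 + 4·3 + 17)/6 = 30/6 = 5; σ²_Pilot data = ((17−1)/6)² = 7.111
te_Data collection = (1 + 4·6 + 17)/6 = 42/6 = 7; σ²_Data collection = ((17−1)/6)² = 7.111
te_Data cleaning = (1 + 4·3 + 5)/6 = 18/6 = 3; σ²_Data cleaning = ((5−1)/6)² = 0.444
te_Analysis = (10 + 4·13 + 28)/6 = 90/6 = 15; σ²_Analysis = ((28−10)/6)² = 9.000
te_Draft manuscript = (1 + 4·2 + 3)/6 = 12/6 = 2; σ²_Draft manuscript = ((3−1)/6)² = 0.111
te_Internal review = (2 + 4·7 + 12)/6 = 42/6 = 7; σ²_Internal review = ((12−2)/6)² = 2.778
te_Submission = (1 + 4·6 + 17)/6 = 42/6 = 7; σ²_Submission = ((17−1)/6)² = 7.111

Forward pass:
ES_Instrument calibration = 0; EF_Instrument calibration = 6
ES_Pilot data = 0; EF_Pilot data = 5
ES_Data collection = 6; EF_Data collection = 6+7 = 13
ES_Data cleaning = 6; EF_Data cleaning = 6+3 = 9
ES_Analysis = max(EF_Pilot data=5, EF_Data collection=13) = 13; EF_Analysis = 13+15 = 28
ES_Draft manuscript = 13; EF_Draft manuscript = 13+2 = 15
ES_Internal review = max(EF_Data collection=13, EF_Data cleaning=9) = 13; EF_Internal review = 13+7 = 20
ES_Submission = max(EF_Pilot data=5, EF_Data cleaning=9, EF_Analysis=28, EF_Draft manuscript=15, EF_Internal review=20) = 28; EF_Submission = 28+7 = 35
Expected project duration μ = 35 days. Critical path: Instrument calibration → Data collection → Analysis → Submission.

Variance along critical path = 1.778 + 7.111 + 9.000 + 7.111 = 25.000; σ = 5.000 days.
D = μ + z·σ = 35 + 2.326·5.000 = 46.6 days

46.6 days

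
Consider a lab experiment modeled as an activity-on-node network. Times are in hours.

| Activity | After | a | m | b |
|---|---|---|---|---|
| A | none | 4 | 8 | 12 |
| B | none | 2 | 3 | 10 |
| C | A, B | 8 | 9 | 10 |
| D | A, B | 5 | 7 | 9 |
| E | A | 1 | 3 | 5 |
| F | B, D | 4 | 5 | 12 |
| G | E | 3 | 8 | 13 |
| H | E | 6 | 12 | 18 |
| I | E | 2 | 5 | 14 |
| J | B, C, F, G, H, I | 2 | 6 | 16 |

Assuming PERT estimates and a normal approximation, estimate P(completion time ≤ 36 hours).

0.961

te_A = (4 + 4·8 + 12)/6 = 48/6 = 8; σ²_A = ((12−4)/6)² = 1.778
te_B = (2 + 4·3 + 10)/6 = 24/6 = 4; σ²_B = ((10−2)/6)² = 1.778
te_C = (8 + 4·9 + 10)/6 = 54/6 = 9; σ²_C = ((10−8)/6)² = 0.111
te_D = (5 + 4·7 + 9)/6 = 42/6 = 7; σ²_D = ((9−5)/6)² = 0.444
te_E = (1 + 4·3 + 5)/6 = 18/6 = 3; σ²_E = ((5−1)/6)² = 0.444
te_F = (4 + 4·5 + 12)/6 = 36/6 = 6; σ²_F = ((12−4)/6)² = 1.778
te_G = (3 + 4·8 + 13)/6 = 48/6 = 8; σ²_G = ((13−3)/6)² = 2.778
te_H = (6 + 4·12 + 18)/6 = 72/6 = 12; σ²_H = ((18−6)/6)² = 4.000
te_I = (2 + 4·5 + 14)/6 = 36/6 = 6; σ²_I = ((14−2)/6)² = 4.000
te_J = (2 + 4·6 + 16)/6 = 42/6 = 7; σ²_J = ((16−2)/6)² = 5.444

Forward pass:
ES_A = 0; EF_A = 8
ES_B = 0; EF_B = 4
ES_C = max(EF_A=8, EF_B=4) = 8; EF_C = 8+9 = 17
ES_D = max(EF_A=8, EF_B=4) = 8; EF_D = 8+7 = 15
ES_E = 8; EF_E = 8+3 = 11
ES_F = max(EF_B=4, EF_D=15) = 15; EF_F = 15+6 = 21
ES_G = 11; EF_G = 11+8 = 19
ES_H = 11; EF_H = 11+12 = 23
ES_I = 11; EF_I = 11+6 = 17
ES_J = max(EF_B=4, EF_C=17, EF_F=21, EF_G=19, EF_H=23, EF_I=17) = 23; EF_J = 23+7 = 30
Expected project duration μ = 30 hours. Critical path: A → E → H → J.

Variance along critical path = 1.778 + 0.444 + 4.000 + 5.444 = 11.667; σ = √11.667 = 3.416 hours.
Z = (36 − 30) / 3.416 = 1.757
P(T ≤ 36) = Φ(1.757) ≈ 0.961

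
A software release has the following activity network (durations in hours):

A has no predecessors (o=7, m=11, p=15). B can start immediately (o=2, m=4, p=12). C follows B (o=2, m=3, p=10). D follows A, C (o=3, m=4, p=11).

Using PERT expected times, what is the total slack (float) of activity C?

te_A = (7 + 4·11 + 15)/6 = 66/6 = 11
te_B = (2 + 4·4 + 12)/6 = 30/6 = 5
te_C = (2 + 4·3 + 10)/6 = 24/6 = 4
te_D = (3 + 4·4 + 11)/6 = 30/6 = 5

Forward pass:
ES_A = 0; EF_A = 11
ES_B = 0; EF_B = 5
ES_C = 5; EF_C = 5+4 = 9
ES_D = max(EF_A=11, EF_C=9) = 11; EF_D = 11+5 = 16
Expected project duration μ = 16 hours. Critical path: A → D.

Backward pass:
LF_D = 16; LS_D = 16−5 = 11
LF_C = LS_D = 11; LS_C = 11−4 = 7
LF_B = LS_C = 7; LS_B = 7−5 = 2
LF_A = LS_D = 11; LS_A = 11−11 = 0
Slack_C = LS_C − ES_C = 7 − 5 = 2

2 hours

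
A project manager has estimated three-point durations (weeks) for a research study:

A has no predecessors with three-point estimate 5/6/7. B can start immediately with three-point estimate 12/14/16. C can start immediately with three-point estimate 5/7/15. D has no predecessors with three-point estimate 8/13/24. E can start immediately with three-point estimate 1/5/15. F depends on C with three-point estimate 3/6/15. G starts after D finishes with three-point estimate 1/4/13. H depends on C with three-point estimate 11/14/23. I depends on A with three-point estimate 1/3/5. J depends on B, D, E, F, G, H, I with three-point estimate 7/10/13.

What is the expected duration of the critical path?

33 weeks

te_A = (5 + 4·6 + 7)/6 = 36/6 = 6
te_B = (12 + 4·14 + 16)/6 = 84/6 = 14
te_C = (5 + 4·7 + 15)/6 = 48/6 = 8
te_D = (8 + 4·13 + 24)/6 = 84/6 = 14
te_E = (1 + 4·5 + 15)/6 = 36/6 = 6
te_F = (3 + 4·6 + 15)/6 = 42/6 = 7
te_G = (1 + 4·4 + 13)/6 = 30/6 = 5
te_H = (11 + 4·14 + 23)/6 = 90/6 = 15
te_I = (1 + 4·3 + 5)/6 = 18/6 = 3
te_J = (7 + 4·10 + 13)/6 = 60/6 = 10

Forward pass:
ES_A = 0; EF_A = 6
ES_B = 0; EF_B = 14
ES_C = 0; EF_C = 8
ES_D = 0; EF_D = 14
ES_E = 0; EF_E = 6
ES_F = 8; EF_F = 8+7 = 15
ES_G = 14; EF_G = 14+5 = 19
ES_H = 8; EF_H = 8+15 = 23
ES_I = 6; EF_I = 6+3 = 9
ES_J = max(EF_B=14, EF_D=14, EF_E=6, EF_F=15, EF_G=19, EF_H=23, EF_I=9) = 23; EF_J = 23+10 = 33
Expected project duration μ = 33 weeks. Critical path: C → H → J.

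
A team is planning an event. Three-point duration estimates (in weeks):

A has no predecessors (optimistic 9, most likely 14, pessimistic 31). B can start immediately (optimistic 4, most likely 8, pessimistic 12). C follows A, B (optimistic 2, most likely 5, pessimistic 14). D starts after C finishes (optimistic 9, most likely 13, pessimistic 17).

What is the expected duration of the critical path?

35 weeks

te_A = (9 + 4·14 + 31)/6 = 96/6 = 16
te_B = (4 + 4·8 + 12)/6 = 48/6 = 8
te_C = (2 + 4·5 + 14)/6 = 36/6 = 6
te_D = (9 + 4·13 + 17)/6 = 78/6 = 13

Forward pass:
ES_A = 0; EF_A = 16
ES_B = 0; EF_B = 8
ES_C = max(EF_A=16, EF_B=8) = 16; EF_C = 16+6 = 22
ES_D = 22; EF_D = 22+13 = 35
Expected project duration μ = 35 weeks. Critical path: A → C → D.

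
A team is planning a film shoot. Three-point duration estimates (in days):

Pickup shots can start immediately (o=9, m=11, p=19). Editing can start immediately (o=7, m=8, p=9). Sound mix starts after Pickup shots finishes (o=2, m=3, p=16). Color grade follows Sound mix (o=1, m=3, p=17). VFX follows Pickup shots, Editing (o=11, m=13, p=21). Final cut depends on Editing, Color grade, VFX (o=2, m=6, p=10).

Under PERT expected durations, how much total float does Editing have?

te_Pickup shots = (9 + 4·11 + 19)/6 = 72/6 = 12
te_Editing = (7 + 4·8 + 9)/6 = 48/6 = 8
te_Sound mix = (2 + 4·3 + 16)/6 = 30/6 = 5
te_Color grade = (1 + 4·3 + 17)/6 = 30/6 = 5
te_VFX = (11 + 4·13 + 21)/6 = 84/6 = 14
te_Final cut = (2 + 4·6 + 10)/6 = 36/6 = 6

Forward pass:
ES_Pickup shots = 0; EF_Pickup shots = 12
ES_Editing = 0; EF_Editing = 8
ES_Sound mix = 12; EF_Sound mix = 12+5 = 17
ES_Color grade = 17; EF_Color grade = 17+5 = 22
ES_VFX = max(EF_Pickup shots=12, EF_Editing=8) = 12; EF_VFX = 12+14 = 26
ES_Final cut = max(EF_Editing=8, EF_Color grade=22, EF_VFX=26) = 26; EF_Final cut = 26+6 = 32
Expected project duration μ = 32 days. Critical path: Pickup shots → VFX → Final cut.

Backward pass:
LF_Final cut = 32; LS_Final cut = 32−6 = 26
LF_VFX = LS_Final cut = 26; LS_VFX = 26−14 = 12
LF_Color grade = LS_Final cut = 26; LS_Color grade = 26−5 = 21
LF_Sound mix = LS_Color grade = 21; LS_Sound mix = 21−5 = 16
LF_Editing = min(LS_VFX=12, LS_Final cut=26) = 12; LS_Editing = 12−8 = 4
LF_Pickup shots = min(LS_Sound mix=16, LS_VFX=12) = 12; LS_Pickup shots = 12−12 = 0
Slack_Editing = LS_Editing − ES_Editing = 4 − 0 = 4

4 days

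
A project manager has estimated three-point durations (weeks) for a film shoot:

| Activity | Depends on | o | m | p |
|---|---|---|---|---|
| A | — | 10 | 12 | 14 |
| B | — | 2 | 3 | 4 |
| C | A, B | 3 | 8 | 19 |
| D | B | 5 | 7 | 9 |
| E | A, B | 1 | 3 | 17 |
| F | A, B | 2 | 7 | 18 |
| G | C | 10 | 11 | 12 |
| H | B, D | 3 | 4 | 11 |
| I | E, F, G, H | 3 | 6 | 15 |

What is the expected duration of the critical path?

39 weeks

te_A = (10 + 4·12 + 14)/6 = 72/6 = 12
te_B = (2 + 4·3 + 4)/6 = 18/6 = 3
te_C = (3 + 4·8 + 19)/6 = 54/6 = 9
te_D = (5 + 4·7 + 9)/6 = 42/6 = 7
te_E = (1 + 4·3 + 17)/6 = 30/6 = 5
te_F = (2 + 4·7 + 18)/6 = 48/6 = 8
te_G = (10 + 4·11 + 12)/6 = 66/6 = 11
te_H = (3 + 4·4 + 11)/6 = 30/6 = 5
te_I = (3 + 4·6 + 15)/6 = 42/6 = 7

Forward pass:
ES_A = 0; EF_A = 12
ES_B = 0; EF_B = 3
ES_C = max(EF_A=12, EF_B=3) = 12; EF_C = 12+9 = 21
ES_D = 3; EF_D = 3+7 = 10
ES_E = max(EF_A=12, EF_B=3) = 12; EF_E = 12+5 = 17
ES_F = max(EF_A=12, EF_B=3) = 12; EF_F = 12+8 = 20
ES_G = 21; EF_G = 21+11 = 32
ES_H = max(EF_B=3, EF_D=10) = 10; EF_H = 10+5 = 15
ES_I = max(EF_E=17, EF_F=20, EF_G=32, EF_H=15) = 32; EF_I = 32+7 = 39
Expected project duration μ = 39 weeks. Critical path: A → C → G → I.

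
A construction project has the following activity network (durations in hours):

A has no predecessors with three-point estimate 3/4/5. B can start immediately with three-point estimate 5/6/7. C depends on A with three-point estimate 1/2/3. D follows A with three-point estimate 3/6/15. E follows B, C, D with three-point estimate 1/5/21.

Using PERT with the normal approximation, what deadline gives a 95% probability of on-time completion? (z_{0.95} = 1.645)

te_A = (3 + 4·4 + 5)/6 = 24/6 = 4; σ²_A = ((5−3)/6)² = 0.111
te_B = (5 + 4·6 + 7)/6 = 36/6 = 6; σ²_B = ((7−5)/6)² = 0.111
te_C = (1 + 4·2 + 3)/6 = 12/6 = 2; σ²_C = ((3−1)/6)² = 0.111
te_D = (3 + 4·6 + 15)/6 = 42/6 = 7; σ²_D = ((15−3)/6)² = 4.000
te_E = (1 + 4·5 + 21)/6 = 42/6 = 7; σ²_E = ((21−1)/6)² = 11.111

Forward pass:
ES_A = 0; EF_A = 4
ES_B = 0; EF_B = 6
ES_C = 4; EF_C = 4+2 = 6
ES_D = 4; EF_D = 4+7 = 11
ES_E = max(EF_B=6, EF_C=6, EF_D=11) = 11; EF_E = 11+7 = 18
Expected project duration μ = 18 hours. Critical path: A → D → E.

Variance along critical path = 0.111 + 4.000 + 11.111 = 15.222; σ = 3.902 hours.
D = μ + z·σ = 18 + 1.645·3.902 = 24.4 hours

24.4 hours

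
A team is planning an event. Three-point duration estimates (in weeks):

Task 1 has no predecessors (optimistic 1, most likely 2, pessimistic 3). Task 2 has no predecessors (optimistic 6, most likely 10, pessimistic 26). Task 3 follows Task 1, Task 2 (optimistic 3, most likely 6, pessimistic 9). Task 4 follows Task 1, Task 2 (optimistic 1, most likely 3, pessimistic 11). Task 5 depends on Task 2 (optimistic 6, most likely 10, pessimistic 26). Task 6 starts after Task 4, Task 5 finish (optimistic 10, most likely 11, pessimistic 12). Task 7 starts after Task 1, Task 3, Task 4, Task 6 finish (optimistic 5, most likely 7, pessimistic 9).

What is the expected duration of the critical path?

42 weeks

te_Task 1 = (1 + 4·2 + 3)/6 = 12/6 = 2
te_Task 2 = (6 + 4·10 + 26)/6 = 72/6 = 12
te_Task 3 = (3 + 4·6 + 9)/6 = 36/6 = 6
te_Task 4 = (1 + 4·3 + 11)/6 = 24/6 = 4
te_Task 5 = (6 + 4·10 + 26)/6 = 72/6 = 12
te_Task 6 = (10 + 4·11 + 12)/6 = 66/6 = 11
te_Task 7 = (5 + 4·7 + 9)/6 = 42/6 = 7

Forward pass:
ES_Task 1 = 0; EF_Task 1 = 2
ES_Task 2 = 0; EF_Task 2 = 12
ES_Task 3 = max(EF_Task 1=2, EF_Task 2=12) = 12; EF_Task 3 = 12+6 = 18
ES_Task 4 = max(EF_Task 1=2, EF_Task 2=12) = 12; EF_Task 4 = 12+4 = 16
ES_Task 5 = 12; EF_Task 5 = 12+12 = 24
ES_Task 6 = max(EF_Task 4=16, EF_Task 5=24) = 24; EF_Task 6 = 24+11 = 35
ES_Task 7 = max(EF_Task 1=2, EF_Task 3=18, EF_Task 4=16, EF_Task 6=35) = 35; EF_Task 7 = 35+7 = 42
Expected project duration μ = 42 weeks. Critical path: Task 2 → Task 5 → Task 6 → Task 7.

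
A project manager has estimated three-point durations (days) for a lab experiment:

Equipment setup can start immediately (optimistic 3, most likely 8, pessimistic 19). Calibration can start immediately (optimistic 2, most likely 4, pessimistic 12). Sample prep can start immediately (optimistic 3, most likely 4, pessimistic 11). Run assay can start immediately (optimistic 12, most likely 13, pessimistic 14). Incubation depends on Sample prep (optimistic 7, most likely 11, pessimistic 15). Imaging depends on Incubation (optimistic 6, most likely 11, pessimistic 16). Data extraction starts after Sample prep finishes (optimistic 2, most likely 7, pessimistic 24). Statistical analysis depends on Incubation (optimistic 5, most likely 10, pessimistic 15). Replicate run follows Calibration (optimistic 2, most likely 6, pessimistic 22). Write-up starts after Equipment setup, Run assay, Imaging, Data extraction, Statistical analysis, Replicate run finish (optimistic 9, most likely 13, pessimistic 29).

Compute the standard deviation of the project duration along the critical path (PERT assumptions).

4.18 days

te_Equipment setup = (3 + 4·8 + 19)/6 = 54/6 = 9; σ²_Equipment setup = ((19−3)/6)² = 7.111
te_Calibration = (2 + 4·4 + 12)/6 = 30/6 = 5; σ²_Calibration = ((12−2)/6)² = 2.778
te_Sample prep = (3 + 4·4 + 11)/6 = 30/6 = 5; σ²_Sample prep = ((11−3)/6)² = 1.778
te_Run assay = (12 + 4·13 + 14)/6 = 78/6 = 13; σ²_Run assay = ((14−12)/6)² = 0.111
te_Incubation = (7 + 4·11 + 15)/6 = 66/6 = 11; σ²_Incubation = ((15−7)/6)² = 1.778
te_Imaging = (6 + 4·11 + 16)/6 = 66/6 = 11; σ²_Imaging = ((16−6)/6)² = 2.778
te_Data extraction = (2 + 4·7 + 24)/6 = 54/6 = 9; σ²_Data extraction = ((24−2)/6)² = 13.444
te_Statistical analysis = (5 + 4·10 + 15)/6 = 60/6 = 10; σ²_Statistical analysis = ((15−5)/6)² = 2.778
te_Replicate run = (2 + 4·6 + 22)/6 = 48/6 = 8; σ²_Replicate run = ((22−2)/6)² = 11.111
te_Write-up = (9 + 4·13 + 29)/6 = 90/6 = 15; σ²_Write-up = ((29−9)/6)² = 11.111

Forward pass:
ES_Equipment setup = 0; EF_Equipment setup = 9
ES_Calibration = 0; EF_Calibration = 5
ES_Sample prep = 0; EF_Sample prep = 5
ES_Run assay = 0; EF_Run assay = 13
ES_Incubation = 5; EF_Incubation = 5+11 = 16
ES_Imaging = 16; EF_Imaging = 16+11 = 27
ES_Data extraction = 5; EF_Data extraction = 5+9 = 14
ES_Statistical analysis = 16; EF_Statistical analysis = 16+10 = 26
ES_Replicate run = 5; EF_Replicate run = 5+8 = 13
ES_Write-up = max(EF_Equipment setup=9, EF_Run assay=13, EF_Imaging=27, EF_Data extraction=14, EF_Statistical analysis=26, EF_Replicate run=13) = 27; EF_Write-up = 27+15 = 42
Expected project duration μ = 42 days. Critical path: Sample prep → Incubation → Imaging → Write-up.

Variance along critical path = 1.778 + 1.778 + 2.778 + 11.111 = 17.444
σ = √17.444 = 4.177 days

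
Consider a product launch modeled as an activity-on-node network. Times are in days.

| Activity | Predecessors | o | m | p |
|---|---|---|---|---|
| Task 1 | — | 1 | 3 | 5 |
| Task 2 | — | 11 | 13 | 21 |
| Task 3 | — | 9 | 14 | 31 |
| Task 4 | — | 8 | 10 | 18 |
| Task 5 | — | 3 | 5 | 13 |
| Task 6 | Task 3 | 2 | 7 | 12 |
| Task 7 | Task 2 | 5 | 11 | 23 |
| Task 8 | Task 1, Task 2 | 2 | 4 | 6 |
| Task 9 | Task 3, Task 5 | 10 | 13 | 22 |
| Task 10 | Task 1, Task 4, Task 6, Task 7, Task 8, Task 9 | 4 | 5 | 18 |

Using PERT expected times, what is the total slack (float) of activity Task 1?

23 days

te_Task 1 = (1 + 4·3 + 5)/6 = 18/6 = 3
te_Task 2 = (11 + 4·13 + 21)/6 = 84/6 = 14
te_Task 3 = (9 + 4·14 + 31)/6 = 96/6 = 16
te_Task 4 = (8 + 4·10 + 18)/6 = 66/6 = 11
te_Task 5 = (3 + 4·5 + 13)/6 = 36/6 = 6
te_Task 6 = (2 + 4·7 + 12)/6 = 42/6 = 7
te_Task 7 = (5 + 4·11 + 23)/6 = 72/6 = 12
te_Task 8 = (2 + 4·4 + 6)/6 = 24/6 = 4
te_Task 9 = (10 + 4·13 + 22)/6 = 84/6 = 14
te_Task 10 = (4 + 4·5 + 18)/6 = 42/6 = 7

Forward pass:
ES_Task 1 = 0; EF_Task 1 = 3
ES_Task 2 = 0; EF_Task 2 = 14
ES_Task 3 = 0; EF_Task 3 = 16
ES_Task 4 = 0; EF_Task 4 = 11
ES_Task 5 = 0; EF_Task 5 = 6
ES_Task 6 = 16; EF_Task 6 = 16+7 = 23
ES_Task 7 = 14; EF_Task 7 = 14+12 = 26
ES_Task 8 = max(EF_Task 1=3, EF_Task 2=14) = 14; EF_Task 8 = 14+4 = 18
ES_Task 9 = max(EF_Task 3=16, EF_Task 5=6) = 16; EF_Task 9 = 16+14 = 30
ES_Task 10 = max(EF_Task 1=3, EF_Task 4=11, EF_Task 6=23, EF_Task 7=26, EF_Task 8=18, EF_Task 9=30) = 30; EF_Task 10 = 30+7 = 37
Expected project duration μ = 37 days. Critical path: Task 3 → Task 9 → Task 10.

Backward pass:
LF_Task 10 = 37; LS_Task 10 = 37−7 = 30
LF_Task 9 = LS_Task 10 = 30; LS_Task 9 = 30−14 = 16
LF_Task 8 = LS_Task 10 = 30; LS_Task 8 = 30−4 = 26
LF_Task 7 = LS_Task 10 = 30; LS_Task 7 = 30−12 = 18
LF_Task 6 = LS_Task 10 = 30; LS_Task 6 = 30−7 = 23
LF_Task 5 = LS_Task 9 = 16; LS_Task 5 = 16−6 = 10
LF_Task 4 = LS_Task 10 = 30; LS_Task 4 = 30−11 = 19
LF_Task 3 = min(LS_Task 6=23, LS_Task 9=16) = 16; LS_Task 3 = 16−16 = 0
LF_Task 2 = min(LS_Task 7=18, LS_Task 8=26) = 18; LS_Task 2 = 18−14 = 4
LF_Task 1 = min(LS_Task 8=26, LS_Task 10=30) = 26; LS_Task 1 = 26−3 = 23
Slack_Task 1 = LS_Task 1 − ES_Task 1 = 23 − 0 = 23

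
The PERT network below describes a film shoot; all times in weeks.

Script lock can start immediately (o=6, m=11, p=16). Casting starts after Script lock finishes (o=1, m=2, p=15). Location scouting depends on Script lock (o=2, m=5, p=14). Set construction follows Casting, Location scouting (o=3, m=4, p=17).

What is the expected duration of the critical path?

23 weeks

te_Script lock = (6 + 4·11 + 16)/6 = 66/6 = 11
te_Casting = (1 + 4·2 + 15)/6 = 24/6 = 4
te_Location scouting = (2 + 4·5 + 14)/6 = 36/6 = 6
te_Set construction = (3 + 4·4 + 17)/6 = 36/6 = 6

Forward pass:
ES_Script lock = 0; EF_Script lock = 11
ES_Casting = 11; EF_Casting = 11+4 = 15
ES_Location scouting = 11; EF_Location scouting = 11+6 = 17
ES_Set construction = max(EF_Casting=15, EF_Location scouting=17) = 17; EF_Set construction = 17+6 = 23
Expected project duration μ = 23 weeks. Critical path: Script lock → Location scouting → Set construction.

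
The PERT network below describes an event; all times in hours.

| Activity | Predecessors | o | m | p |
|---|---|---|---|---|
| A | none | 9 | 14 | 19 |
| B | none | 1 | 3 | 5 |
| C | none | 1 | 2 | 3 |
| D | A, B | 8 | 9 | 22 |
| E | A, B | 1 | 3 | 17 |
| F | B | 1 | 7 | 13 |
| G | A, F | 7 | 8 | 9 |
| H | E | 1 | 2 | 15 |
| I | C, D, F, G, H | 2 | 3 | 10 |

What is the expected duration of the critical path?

29 hours

te_A = (9 + 4·14 + 19)/6 = 84/6 = 14
te_B = (1 + 4·3 + 5)/6 = 18/6 = 3
te_C = (1 + 4·2 + 3)/6 = 12/6 = 2
te_D = (8 + 4·9 + 22)/6 = 66/6 = 11
te_E = (1 + 4·3 + 17)/6 = 30/6 = 5
te_F = (1 + 4·7 + 13)/6 = 42/6 = 7
te_G = (7 + 4·8 + 9)/6 = 48/6 = 8
te_H = (1 + 4·2 + 15)/6 = 24/6 = 4
te_I = (2 + 4·3 + 10)/6 = 24/6 = 4

Forward pass:
ES_A = 0; EF_A = 14
ES_B = 0; EF_B = 3
ES_C = 0; EF_C = 2
ES_D = max(EF_A=14, EF_B=3) = 14; EF_D = 14+11 = 25
ES_E = max(EF_A=14, EF_B=3) = 14; EF_E = 14+5 = 19
ES_F = 3; EF_F = 3+7 = 10
ES_G = max(EF_A=14, EF_F=10) = 14; EF_G = 14+8 = 22
ES_H = 19; EF_H = 19+4 = 23
ES_I = max(EF_C=2, EF_D=25, EF_F=10, EF_G=22, EF_H=23) = 25; EF_I = 25+4 = 29
Expected project duration μ = 29 hours. Critical path: A → D → I.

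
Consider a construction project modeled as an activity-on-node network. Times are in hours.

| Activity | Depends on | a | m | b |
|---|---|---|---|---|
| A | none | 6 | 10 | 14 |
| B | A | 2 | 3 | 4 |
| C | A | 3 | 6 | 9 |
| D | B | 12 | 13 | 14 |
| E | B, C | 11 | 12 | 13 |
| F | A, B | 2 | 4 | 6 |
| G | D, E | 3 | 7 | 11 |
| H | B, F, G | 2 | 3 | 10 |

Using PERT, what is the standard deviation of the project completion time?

te_A = (6 + 4·10 + 14)/6 = 60/6 = 10; σ²_A = ((14−6)/6)² = 1.778
te_B = (2 + 4·3 + 4)/6 = 18/6 = 3; σ²_B = ((4−2)/6)² = 0.111
te_C = (3 + 4·6 + 9)/6 = 36/6 = 6; σ²_C = ((9−3)/6)² = 1.000
te_D = (12 + 4·13 + 14)/6 = 78/6 = 13; σ²_D = ((14−12)/6)² = 0.111
te_E = (11 + 4·12 + 13)/6 = 72/6 = 12; σ²_E = ((13−11)/6)² = 0.111
te_F = (2 + 4·4 + 6)/6 = 24/6 = 4; σ²_F = ((6−2)/6)² = 0.444
te_G = (3 + 4·7 + 11)/6 = 42/6 = 7; σ²_G = ((11−3)/6)² = 1.778
te_H = (2 + 4·3 + 10)/6 = 24/6 = 4; σ²_H = ((10−2)/6)² = 1.778

Forward pass:
ES_A = 0; EF_A = 10
ES_B = 10; EF_B = 10+3 = 13
ES_C = 10; EF_C = 10+6 = 16
ES_D = 13; EF_D = 13+13 = 26
ES_E = max(EF_B=13, EF_C=16) = 16; EF_E = 16+12 = 28
ES_F = max(EF_A=10, EF_B=13) = 13; EF_F = 13+4 = 17
ES_G = max(EF_D=26, EF_E=28) = 28; EF_G = 28+7 = 35
ES_H = max(EF_B=13, EF_F=17, EF_G=35) = 35; EF_H = 35+4 = 39
Expected project duration μ = 39 hours. Critical path: A → C → E → G → H.

Variance along critical path = 1.778 + 1.000 + 0.111 + 1.778 + 1.778 = 6.444
σ = √6.444 = 2.539 hours

2.54 hours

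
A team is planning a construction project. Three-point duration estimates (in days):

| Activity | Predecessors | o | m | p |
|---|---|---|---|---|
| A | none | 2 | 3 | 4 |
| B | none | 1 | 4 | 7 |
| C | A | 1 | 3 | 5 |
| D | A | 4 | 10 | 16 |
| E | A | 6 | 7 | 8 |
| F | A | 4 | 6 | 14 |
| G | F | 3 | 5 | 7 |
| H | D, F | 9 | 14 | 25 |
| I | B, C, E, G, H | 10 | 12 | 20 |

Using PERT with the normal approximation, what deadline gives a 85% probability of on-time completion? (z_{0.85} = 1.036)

44.9 days

te_A = (2 + 4·3 + 4)/6 = 18/6 = 3; σ²_A = ((4−2)/6)² = 0.111
te_B = (1 + 4·4 + 7)/6 = 24/6 = 4; σ²_B = ((7−1)/6)² = 1.000
te_C = (1 + 4·3 + 5)/6 = 18/6 = 3; σ²_C = ((5−1)/6)² = 0.444
te_D = (4 + 4·10 + 16)/6 = 60/6 = 10; σ²_D = ((16−4)/6)² = 4.000
te_E = (6 + 4·7 + 8)/6 = 42/6 = 7; σ²_E = ((8−6)/6)² = 0.111
te_F = (4 + 4·6 + 14)/6 = 42/6 = 7; σ²_F = ((14−4)/6)² = 2.778
te_G = (3 + 4·5 + 7)/6 = 30/6 = 5; σ²_G = ((7−3)/6)² = 0.444
te_H = (9 + 4·14 + 25)/6 = 90/6 = 15; σ²_H = ((25−9)/6)² = 7.111
te_I = (10 + 4·12 + 20)/6 = 78/6 = 13; σ²_I = ((20−10)/6)² = 2.778

Forward pass:
ES_A = 0; EF_A = 3
ES_B = 0; EF_B = 4
ES_C = 3; EF_C = 3+3 = 6
ES_D = 3; EF_D = 3+10 = 13
ES_E = 3; EF_E = 3+7 = 10
ES_F = 3; EF_F = 3+7 = 10
ES_G = 10; EF_G = 10+5 = 15
ES_H = max(EF_D=13, EF_F=10) = 13; EF_H = 13+15 = 28
ES_I = max(EF_B=4, EF_C=6, EF_E=10, EF_G=15, EF_H=28) = 28; EF_I = 28+13 = 41
Expected project duration μ = 41 days. Critical path: A → D → H → I.

Variance along critical path = 0.111 + 4.000 + 7.111 + 2.778 = 14.000; σ = 3.742 days.
D = μ + z·σ = 41 + 1.036·3.742 = 44.9 days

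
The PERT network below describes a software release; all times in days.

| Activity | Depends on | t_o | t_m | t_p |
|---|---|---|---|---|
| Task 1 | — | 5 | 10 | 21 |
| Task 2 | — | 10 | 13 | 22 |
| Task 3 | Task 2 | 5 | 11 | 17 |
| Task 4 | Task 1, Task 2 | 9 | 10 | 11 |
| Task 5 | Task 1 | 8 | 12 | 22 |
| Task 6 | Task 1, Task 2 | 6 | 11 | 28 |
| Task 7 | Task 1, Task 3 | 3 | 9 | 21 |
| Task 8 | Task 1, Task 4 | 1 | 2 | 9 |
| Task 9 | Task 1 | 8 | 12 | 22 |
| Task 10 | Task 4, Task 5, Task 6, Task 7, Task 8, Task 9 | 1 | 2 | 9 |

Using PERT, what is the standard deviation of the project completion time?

te_Task 1 = (5 + 4·10 + 21)/6 = 66/6 = 11; σ²_Task 1 = ((21−5)/6)² = 7.111
te_Task 2 = (10 + 4·13 + 22)/6 = 84/6 = 14; σ²_Task 2 = ((22−10)/6)² = 4.000
te_Task 3 = (5 + 4·11 + 17)/6 = 66/6 = 11; σ²_Task 3 = ((17−5)/6)² = 4.000
te_Task 4 = (9 + 4·10 + 11)/6 = 60/6 = 10; σ²_Task 4 = ((11−9)/6)² = 0.111
te_Task 5 = (8 + 4·12 + 22)/6 = 78/6 = 13; σ²_Task 5 = ((22−8)/6)² = 5.444
te_Task 6 = (6 + 4·11 + 28)/6 = 78/6 = 13; σ²_Task 6 = ((28−6)/6)² = 13.444
te_Task 7 = (3 + 4·9 + 21)/6 = 60/6 = 10; σ²_Task 7 = ((21−3)/6)² = 9.000
te_Task 8 = (1 + 4·2 + 9)/6 = 18/6 = 3; σ²_Task 8 = ((9−1)/6)² = 1.778
te_Task 9 = (8 + 4·12 + 22)/6 = 78/6 = 13; σ²_Task 9 = ((22−8)/6)² = 5.444
te_Task 10 = (1 + 4·2 + 9)/6 = 18/6 = 3; σ²_Task 10 = ((9−1)/6)² = 1.778

Forward pass:
ES_Task 1 = 0; EF_Task 1 = 11
ES_Task 2 = 0; EF_Task 2 = 14
ES_Task 3 = 14; EF_Task 3 = 14+11 = 25
ES_Task 4 = max(EF_Task 1=11, EF_Task 2=14) = 14; EF_Task 4 = 14+10 = 24
ES_Task 5 = 11; EF_Task 5 = 11+13 = 24
ES_Task 6 = max(EF_Task 1=11, EF_Task 2=14) = 14; EF_Task 6 = 14+13 = 27
ES_Task 7 = max(EF_Task 1=11, EF_Task 3=25) = 25; EF_Task 7 = 25+10 = 35
ES_Task 8 = max(EF_Task 1=11, EF_Task 4=24) = 24; EF_Task 8 = 24+3 = 27
ES_Task 9 = 11; EF_Task 9 = 11+13 = 24
ES_Task 10 = max(EF_Task 4=24, EF_Task 5=24, EF_Task 6=27, EF_Task 7=35, EF_Task 8=27, EF_Task 9=24) = 35; EF_Task 10 = 35+3 = 38
Expected project duration μ = 38 days. Critical path: Task 2 → Task 3 → Task 7 → Task 10.

Variance along critical path = 4.000 + 4.000 + 9.000 + 1.778 = 18.778
σ = √18.778 = 4.333 days

4.33 days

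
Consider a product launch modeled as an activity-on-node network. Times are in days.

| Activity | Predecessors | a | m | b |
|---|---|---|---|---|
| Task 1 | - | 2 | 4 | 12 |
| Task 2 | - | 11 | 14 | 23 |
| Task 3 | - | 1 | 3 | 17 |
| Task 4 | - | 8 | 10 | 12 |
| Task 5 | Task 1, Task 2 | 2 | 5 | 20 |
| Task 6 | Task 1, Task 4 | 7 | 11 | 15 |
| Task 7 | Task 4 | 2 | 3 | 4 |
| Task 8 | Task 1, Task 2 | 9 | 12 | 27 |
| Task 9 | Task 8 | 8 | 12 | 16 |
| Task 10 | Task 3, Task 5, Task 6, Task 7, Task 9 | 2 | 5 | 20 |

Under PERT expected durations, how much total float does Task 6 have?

te_Task 1 = (2 + 4·4 + 12)/6 = 30/6 = 5
te_Task 2 = (11 + 4·14 + 23)/6 = 90/6 = 15
te_Task 3 = (1 + 4·3 + 17)/6 = 30/6 = 5
te_Task 4 = (8 + 4·10 + 12)/6 = 60/6 = 10
te_Task 5 = (2 + 4·5 + 20)/6 = 42/6 = 7
te_Task 6 = (7 + 4·11 + 15)/6 = 66/6 = 11
te_Task 7 = (2 + 4·3 + 4)/6 = 18/6 = 3
te_Task 8 = (9 + 4·12 + 27)/6 = 84/6 = 14
te_Task 9 = (8 + 4·12 + 16)/6 = 72/6 = 12
te_Task 10 = (2 + 4·5 + 20)/6 = 42/6 = 7

Forward pass:
ES_Task 1 = 0; EF_Task 1 = 5
ES_Task 2 = 0; EF_Task 2 = 15
ES_Task 3 = 0; EF_Task 3 = 5
ES_Task 4 = 0; EF_Task 4 = 10
ES_Task 5 = max(EF_Task 1=5, EF_Task 2=15) = 15; EF_Task 5 = 15+7 = 22
ES_Task 6 = max(EF_Task 1=5, EF_Task 4=10) = 10; EF_Task 6 = 10+11 = 21
ES_Task 7 = 10; EF_Task 7 = 10+3 = 13
ES_Task 8 = max(EF_Task 1=5, EF_Task 2=15) = 15; EF_Task 8 = 15+14 = 29
ES_Task 9 = 29; EF_Task 9 = 29+12 = 41
ES_Task 10 = max(EF_Task 3=5, EF_Task 5=22, EF_Task 6=21, EF_Task 7=13, EF_Task 9=41) = 41; EF_Task 10 = 41+7 = 48
Expected project duration μ = 48 days. Critical path: Task 2 → Task 8 → Task 9 → Task 10.

Backward pass:
LF_Task 10 = 48; LS_Task 10 = 48−7 = 41
LF_Task 9 = LS_Task 10 = 41; LS_Task 9 = 41−12 = 29
LF_Task 8 = LS_Task 9 = 29; LS_Task 8 = 29−14 = 15
LF_Task 7 = LS_Task 10 = 41; LS_Task 7 = 41−3 = 38
LF_Task 6 = LS_Task 10 = 41; LS_Task 6 = 41−11 = 30
LF_Task 5 = LS_Task 10 = 41; LS_Task 5 = 41−7 = 34
LF_Task 4 = min(LS_Task 6=30, LS_Task 7=38) = 30; LS_Task 4 = 30−10 = 20
LF_Task 3 = LS_Task 10 = 41; LS_Task 3 = 41−5 = 36
LF_Task 2 = min(LS_Task 5=34, LS_Task 8=15) = 15; LS_Task 2 = 15−15 = 0
LF_Task 1 = min(LS_Task 5=34, LS_Task 6=30, LS_Task 8=15) = 15; LS_Task 1 = 15−5 = 10
Slack_Task 6 = LS_Task 6 − ES_Task 6 = 30 − 10 = 20

20 days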